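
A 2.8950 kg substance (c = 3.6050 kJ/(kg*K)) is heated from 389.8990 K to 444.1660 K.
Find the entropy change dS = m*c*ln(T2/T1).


T2/T1 = 1.1392
ln(T2/T1) = 0.1303
dS = 2.8950 * 3.6050 * 0.1303 = 1.3600 kJ/K

1.3600 kJ/K


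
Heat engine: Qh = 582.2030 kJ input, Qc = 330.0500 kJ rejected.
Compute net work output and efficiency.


W = 582.2030 - 330.0500 = 252.1530 kJ
eta = 252.1530 / 582.2030 = 0.4331 = 43.3102%

W = 252.1530 kJ, eta = 43.3102%


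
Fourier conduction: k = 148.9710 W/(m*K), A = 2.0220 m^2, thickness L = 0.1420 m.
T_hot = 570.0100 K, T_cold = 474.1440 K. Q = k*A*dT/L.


dT = 95.8660 K
Q = 148.9710 * 2.0220 * 95.8660 / 0.1420 = 203357.0096 W

203357.0096 W


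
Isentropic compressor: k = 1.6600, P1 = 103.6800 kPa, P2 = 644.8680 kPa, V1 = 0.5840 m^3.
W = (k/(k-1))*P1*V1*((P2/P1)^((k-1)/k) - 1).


(k-1)/k = 0.3976
(P2/P1)^exp = 2.0682
W = 2.5152 * 103.6800 * 0.5840 * (2.0682 - 1) = 162.6801 kJ

162.6801 kJ


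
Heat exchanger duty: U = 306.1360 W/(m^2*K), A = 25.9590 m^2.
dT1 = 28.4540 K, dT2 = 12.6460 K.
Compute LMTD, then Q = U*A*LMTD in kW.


LMTD = 19.4932 K
Q = 306.1360 * 25.9590 * 19.4932 = 154912.4759 W = 154.9125 kW

154.9125 kW


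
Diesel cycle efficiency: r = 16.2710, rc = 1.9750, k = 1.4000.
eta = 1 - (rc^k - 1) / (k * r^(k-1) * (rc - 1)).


r^(k-1) = 3.0519
rc^k = 2.5929
eta = 0.6176 = 61.7613%

61.7613%


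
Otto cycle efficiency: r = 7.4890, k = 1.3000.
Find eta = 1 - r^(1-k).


r^(k-1) = 1.8295
eta = 1 - 1/1.8295 = 0.4534 = 45.3396%

45.3396%


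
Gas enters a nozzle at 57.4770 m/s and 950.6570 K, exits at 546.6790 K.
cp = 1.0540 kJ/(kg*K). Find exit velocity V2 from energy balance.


dT = 403.9780 K
2*cp*1000*dT = 851585.6240
V1^2 = 3303.6055
V2 = sqrt(854889.2295) = 924.6022 m/s

924.6022 m/s


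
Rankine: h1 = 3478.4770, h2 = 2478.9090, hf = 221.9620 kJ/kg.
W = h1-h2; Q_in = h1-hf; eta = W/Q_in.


W = 999.5680 kJ/kg
Q_in = 3256.5150 kJ/kg
eta = 0.3069 = 30.6944%

eta = 30.6944%


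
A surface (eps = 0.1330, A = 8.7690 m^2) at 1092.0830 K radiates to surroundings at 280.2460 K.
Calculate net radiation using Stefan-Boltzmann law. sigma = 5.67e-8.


T^4 = 1.4224e+12
Tsurr^4 = 6.1682e+09
Q = 0.1330 * 5.67e-8 * 8.7690 * 1.4162e+12 = 93652.6265 W

93652.6265 W


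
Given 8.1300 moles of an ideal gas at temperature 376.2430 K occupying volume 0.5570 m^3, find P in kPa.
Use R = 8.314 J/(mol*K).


P = nRT/V = 8.1300 * 8.314 * 376.2430 / 0.5570
= 25431.3254 / 0.5570 = 45657.6757 Pa = 45.6577 kPa

45.6577 kPa


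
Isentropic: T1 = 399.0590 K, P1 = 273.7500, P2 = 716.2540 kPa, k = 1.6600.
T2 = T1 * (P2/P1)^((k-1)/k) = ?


(k-1)/k = 0.3976
(P2/P1)^exp = 1.4658
T2 = 399.0590 * 1.4658 = 584.9460 K

584.9460 K


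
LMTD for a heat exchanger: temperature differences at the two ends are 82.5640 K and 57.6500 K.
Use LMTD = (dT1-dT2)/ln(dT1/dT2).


dT1/dT2 = 1.4322
ln(dT1/dT2) = 0.3592
LMTD = 24.9140 / 0.3592 = 69.3629 K

69.3629 K


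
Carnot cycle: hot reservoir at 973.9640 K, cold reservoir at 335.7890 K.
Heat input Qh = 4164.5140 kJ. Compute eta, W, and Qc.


eta = 1 - 335.7890/973.9640 = 0.6552
W = 0.6552 * 4164.5140 = 2728.7340 kJ
Qc = 4164.5140 - 2728.7340 = 1435.7800 kJ

eta = 65.5235%, W = 2728.7340 kJ, Qc = 1435.7800 kJ


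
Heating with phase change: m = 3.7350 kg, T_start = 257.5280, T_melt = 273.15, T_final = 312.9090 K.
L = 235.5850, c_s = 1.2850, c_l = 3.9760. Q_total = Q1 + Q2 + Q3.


Q1 (sensible, solid) = 3.7350 * 1.2850 * 15.6220 = 74.9774 kJ
Q2 (latent) = 3.7350 * 235.5850 = 879.9100 kJ
Q3 (sensible, liquid) = 3.7350 * 3.9760 * 39.7590 = 590.4355 kJ
Q_total = 1545.3228 kJ

1545.3228 kJ


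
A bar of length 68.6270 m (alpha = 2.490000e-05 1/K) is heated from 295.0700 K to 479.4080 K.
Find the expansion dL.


dT = 184.3380 K
dL = 2.490000e-05 * 68.6270 * 184.3380 = 0.314999 m
L_final = 68.941999 m

dL = 0.314999 m


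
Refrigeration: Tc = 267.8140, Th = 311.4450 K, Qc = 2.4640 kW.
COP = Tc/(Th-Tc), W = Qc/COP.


COP = 267.8140 / 43.6310 = 6.1382
W = 2.4640 / 6.1382 = 0.4014 kW

COP = 6.1382, W = 0.4014 kW


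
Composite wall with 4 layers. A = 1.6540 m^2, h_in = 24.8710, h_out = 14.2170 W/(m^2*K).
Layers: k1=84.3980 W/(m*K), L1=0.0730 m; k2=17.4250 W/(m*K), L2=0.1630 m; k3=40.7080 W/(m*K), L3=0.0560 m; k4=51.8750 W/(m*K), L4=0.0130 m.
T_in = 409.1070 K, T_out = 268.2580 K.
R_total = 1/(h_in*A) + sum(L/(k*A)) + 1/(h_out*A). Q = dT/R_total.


R_conv_in = 1/(24.8710*1.6540) = 0.0243
R_1 = 0.0730/(84.3980*1.6540) = 0.0005
R_2 = 0.1630/(17.4250*1.6540) = 0.0057
R_3 = 0.0560/(40.7080*1.6540) = 0.0008
R_4 = 0.0130/(51.8750*1.6540) = 0.0002
R_conv_out = 1/(14.2170*1.6540) = 0.0425
R_total = 0.0740 K/W
Q = 140.8490 / 0.0740 = 1903.4368 W

R_total = 0.0740 K/W, Q = 1903.4368 W


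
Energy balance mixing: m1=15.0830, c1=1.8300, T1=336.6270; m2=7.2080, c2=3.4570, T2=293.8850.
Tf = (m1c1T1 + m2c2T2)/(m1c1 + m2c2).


num = 16614.5843
den = 52.5199
Tf = 316.3481 K

316.3481 K


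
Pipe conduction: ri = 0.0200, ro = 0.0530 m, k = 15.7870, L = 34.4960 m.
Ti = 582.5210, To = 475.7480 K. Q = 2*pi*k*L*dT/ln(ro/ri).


dT = 106.7730 K
ln(ro/ri) = 0.9746
Q = 2*pi*15.7870*34.4960*106.7730 / 0.9746 = 374887.7419 W

374887.7419 W


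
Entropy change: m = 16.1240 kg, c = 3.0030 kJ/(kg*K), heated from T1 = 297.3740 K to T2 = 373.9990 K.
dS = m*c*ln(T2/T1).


T2/T1 = 1.2577
ln(T2/T1) = 0.2293
dS = 16.1240 * 3.0030 * 0.2293 = 11.1010 kJ/K

11.1010 kJ/K


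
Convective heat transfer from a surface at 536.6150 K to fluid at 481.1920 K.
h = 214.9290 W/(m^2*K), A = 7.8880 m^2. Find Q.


dT = 55.4230 K
Q = 214.9290 * 7.8880 * 55.4230 = 93961.9346 W

93961.9346 W


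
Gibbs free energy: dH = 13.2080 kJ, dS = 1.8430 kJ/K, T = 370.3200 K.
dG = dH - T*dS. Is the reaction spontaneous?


T*dS = 370.3200 * 1.8430 = 682.4998 kJ
dG = 13.2080 - 682.4998 = -669.2918 kJ (spontaneous)

dG = -669.2918 kJ, spontaneous


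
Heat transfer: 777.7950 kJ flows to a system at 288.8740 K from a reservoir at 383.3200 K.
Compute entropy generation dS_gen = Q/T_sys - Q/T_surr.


dS_sys = 777.7950/288.8740 = 2.6925 kJ/K
dS_surr = -777.7950/383.3200 = -2.0291 kJ/K
dS_gen = 2.6925 - 2.0291 = 0.6634 kJ/K (irreversible)

dS_gen = 0.6634 kJ/K, irreversible


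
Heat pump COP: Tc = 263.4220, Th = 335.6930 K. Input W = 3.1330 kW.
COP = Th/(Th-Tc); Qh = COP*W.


COP = 335.6930 / 72.2710 = 4.6449
Qh = 4.6449 * 3.1330 = 14.5525 kW

COP = 4.6449, Qh = 14.5525 kW


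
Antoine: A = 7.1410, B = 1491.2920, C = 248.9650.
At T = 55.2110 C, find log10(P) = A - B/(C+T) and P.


C+T = 304.1760
B/(C+T) = 4.9027
log10(P) = 7.1410 - 4.9027 = 2.2383
P = 10^2.2383 = 173.0903 mmHg

173.0903 mmHg


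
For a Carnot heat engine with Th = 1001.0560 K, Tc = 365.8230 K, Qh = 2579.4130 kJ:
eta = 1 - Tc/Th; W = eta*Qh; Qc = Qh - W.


eta = 1 - 365.8230/1001.0560 = 0.6346
W = 0.6346 * 2579.4130 = 1636.7998 kJ
Qc = 2579.4130 - 1636.7998 = 942.6132 kJ

eta = 63.4563%, W = 1636.7998 kJ, Qc = 942.6132 kJ


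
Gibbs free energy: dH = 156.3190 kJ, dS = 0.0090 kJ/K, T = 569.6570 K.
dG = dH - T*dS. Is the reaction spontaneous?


T*dS = 569.6570 * 0.0090 = 5.1269 kJ
dG = 156.3190 - 5.1269 = 151.1921 kJ (non-spontaneous)

dG = 151.1921 kJ, non-spontaneous


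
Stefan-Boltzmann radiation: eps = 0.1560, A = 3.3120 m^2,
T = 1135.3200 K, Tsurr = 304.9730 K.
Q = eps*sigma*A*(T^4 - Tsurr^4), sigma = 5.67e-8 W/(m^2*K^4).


T^4 = 1.6614e+12
Tsurr^4 = 8.6506e+09
Q = 0.1560 * 5.67e-8 * 3.3120 * 1.6527e+12 = 48417.6760 W

48417.6760 W


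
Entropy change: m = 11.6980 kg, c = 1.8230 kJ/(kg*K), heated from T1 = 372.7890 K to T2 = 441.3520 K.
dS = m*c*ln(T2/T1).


T2/T1 = 1.1839
ln(T2/T1) = 0.1688
dS = 11.6980 * 1.8230 * 0.1688 = 3.6004 kJ/K

3.6004 kJ/K


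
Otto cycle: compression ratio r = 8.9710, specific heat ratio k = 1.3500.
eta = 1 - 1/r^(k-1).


r^(k-1) = 2.1552
eta = 1 - 1/2.1552 = 0.5360 = 53.6013%

53.6013%


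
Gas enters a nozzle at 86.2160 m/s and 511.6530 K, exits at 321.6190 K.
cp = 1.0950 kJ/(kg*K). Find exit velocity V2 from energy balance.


dT = 190.0340 K
2*cp*1000*dT = 416174.4600
V1^2 = 7433.1987
V2 = sqrt(423607.6587) = 650.8515 m/s

650.8515 m/s


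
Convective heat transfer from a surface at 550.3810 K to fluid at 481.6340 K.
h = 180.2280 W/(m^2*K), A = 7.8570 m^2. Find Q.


dT = 68.7470 K
Q = 180.2280 * 7.8570 * 68.7470 = 97349.2853 W

97349.2853 W


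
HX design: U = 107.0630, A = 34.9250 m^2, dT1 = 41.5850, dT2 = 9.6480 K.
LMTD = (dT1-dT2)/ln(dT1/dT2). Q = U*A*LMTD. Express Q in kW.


LMTD = 21.8599 K
Q = 107.0630 * 34.9250 * 21.8599 = 81737.8160 W = 81.7378 kW

81.7378 kW


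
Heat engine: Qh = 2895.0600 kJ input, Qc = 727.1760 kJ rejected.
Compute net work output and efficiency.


W = 2895.0600 - 727.1760 = 2167.8840 kJ
eta = 2167.8840 / 2895.0600 = 0.7488 = 74.8822%

W = 2167.8840 kJ, eta = 74.8822%


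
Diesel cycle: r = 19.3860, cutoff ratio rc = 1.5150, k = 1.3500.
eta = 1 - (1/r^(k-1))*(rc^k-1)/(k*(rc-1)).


r^(k-1) = 2.8224
rc^k = 1.7521
eta = 0.6167 = 61.6726%

61.6726%


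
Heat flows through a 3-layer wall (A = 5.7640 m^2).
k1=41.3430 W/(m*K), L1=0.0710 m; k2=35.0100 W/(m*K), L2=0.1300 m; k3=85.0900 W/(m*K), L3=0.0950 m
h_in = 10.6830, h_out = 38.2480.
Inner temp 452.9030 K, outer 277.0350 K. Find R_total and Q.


R_conv_in = 1/(10.6830*5.7640) = 0.0162
R_1 = 0.0710/(41.3430*5.7640) = 0.0003
R_2 = 0.1300/(35.0100*5.7640) = 0.0006
R_3 = 0.0950/(85.0900*5.7640) = 0.0002
R_conv_out = 1/(38.2480*5.7640) = 0.0045
R_total = 0.0219 K/W
Q = 175.8680 / 0.0219 = 8026.2261 W

R_total = 0.0219 K/W, Q = 8026.2261 W


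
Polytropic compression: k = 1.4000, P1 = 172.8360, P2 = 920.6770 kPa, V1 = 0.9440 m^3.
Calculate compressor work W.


(k-1)/k = 0.2857
(P2/P1)^exp = 1.6127
W = 3.5000 * 172.8360 * 0.9440 * (1.6127 - 1) = 349.9040 kJ

349.9040 kJ


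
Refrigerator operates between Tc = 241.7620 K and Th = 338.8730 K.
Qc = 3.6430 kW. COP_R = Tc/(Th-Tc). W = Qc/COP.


COP = 241.7620 / 97.1110 = 2.4895
W = 3.6430 / 2.4895 = 1.4633 kW

COP = 2.4895, W = 1.4633 kW


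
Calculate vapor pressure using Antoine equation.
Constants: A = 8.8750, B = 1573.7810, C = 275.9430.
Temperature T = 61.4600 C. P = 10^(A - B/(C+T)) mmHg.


C+T = 337.4030
B/(C+T) = 4.6644
log10(P) = 8.8750 - 4.6644 = 4.2106
P = 10^4.2106 = 16240.6947 mmHg

16240.6947 mmHg


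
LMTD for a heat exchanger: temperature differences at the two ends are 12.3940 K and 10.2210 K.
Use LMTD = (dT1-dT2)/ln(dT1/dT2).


dT1/dT2 = 1.2126
ln(dT1/dT2) = 0.1928
LMTD = 2.1730 / 0.1928 = 11.2726 K

11.2726 K


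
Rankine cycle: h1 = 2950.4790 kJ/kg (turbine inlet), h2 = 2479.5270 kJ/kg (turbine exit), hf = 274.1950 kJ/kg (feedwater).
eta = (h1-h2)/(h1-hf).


W = 470.9520 kJ/kg
Q_in = 2676.2840 kJ/kg
eta = 0.1760 = 17.5972%

eta = 17.5972%


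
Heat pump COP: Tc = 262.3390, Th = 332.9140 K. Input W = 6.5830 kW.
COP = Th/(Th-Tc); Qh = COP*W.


COP = 332.9140 / 70.5750 = 4.7172
Qh = 4.7172 * 6.5830 = 31.0531 kW

COP = 4.7172, Qh = 31.0531 kW


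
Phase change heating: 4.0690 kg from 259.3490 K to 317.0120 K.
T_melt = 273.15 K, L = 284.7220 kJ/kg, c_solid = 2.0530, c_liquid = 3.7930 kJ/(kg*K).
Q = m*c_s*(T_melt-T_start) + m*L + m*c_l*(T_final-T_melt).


Q1 (sensible, solid) = 4.0690 * 2.0530 * 13.8010 = 115.2888 kJ
Q2 (latent) = 4.0690 * 284.7220 = 1158.5338 kJ
Q3 (sensible, liquid) = 4.0690 * 3.7930 * 43.8620 = 676.9537 kJ
Q_total = 1950.7763 kJ

1950.7763 kJ


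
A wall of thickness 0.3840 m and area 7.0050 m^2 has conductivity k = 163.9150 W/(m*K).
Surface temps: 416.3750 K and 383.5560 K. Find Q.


dT = 32.8190 K
Q = 163.9150 * 7.0050 * 32.8190 / 0.3840 = 98134.3290 W

98134.3290 W


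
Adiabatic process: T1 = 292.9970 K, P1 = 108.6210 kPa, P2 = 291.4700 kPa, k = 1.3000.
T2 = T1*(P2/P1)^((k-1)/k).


(k-1)/k = 0.2308
(P2/P1)^exp = 1.2558
T2 = 292.9970 * 1.2558 = 367.9505 K

367.9505 K


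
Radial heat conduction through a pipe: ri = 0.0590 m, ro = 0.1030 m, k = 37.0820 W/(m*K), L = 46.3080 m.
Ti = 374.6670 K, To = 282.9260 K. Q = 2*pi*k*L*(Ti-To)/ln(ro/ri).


dT = 91.7410 K
ln(ro/ri) = 0.5572
Q = 2*pi*37.0820*46.3080*91.7410 / 0.5572 = 1776470.4801 W

1776470.4801 W


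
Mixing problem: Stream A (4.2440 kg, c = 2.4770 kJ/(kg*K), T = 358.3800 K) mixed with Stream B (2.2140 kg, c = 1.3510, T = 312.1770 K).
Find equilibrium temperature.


num = 4701.1866
den = 13.5035
Tf = 348.1457 K

348.1457 K


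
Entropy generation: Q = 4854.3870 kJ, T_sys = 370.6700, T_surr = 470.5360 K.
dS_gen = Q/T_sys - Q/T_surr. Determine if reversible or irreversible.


dS_sys = 4854.3870/370.6700 = 13.0963 kJ/K
dS_surr = -4854.3870/470.5360 = -10.3167 kJ/K
dS_gen = 13.0963 - 10.3167 = 2.7795 kJ/K (irreversible)

dS_gen = 2.7795 kJ/K, irreversible


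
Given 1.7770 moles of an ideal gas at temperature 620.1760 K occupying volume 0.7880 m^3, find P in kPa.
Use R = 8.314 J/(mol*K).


P = nRT/V = 1.7770 * 8.314 * 620.1760 / 0.7880
= 9162.4666 / 0.7880 = 11627.4957 Pa = 11.6275 kPa

11.6275 kPa


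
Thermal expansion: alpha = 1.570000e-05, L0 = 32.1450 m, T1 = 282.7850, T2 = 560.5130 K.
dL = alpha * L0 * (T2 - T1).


dT = 277.7280 K
dL = 1.570000e-05 * 32.1450 * 277.7280 = 0.140163 m
L_final = 32.285163 m

dL = 0.140163 m


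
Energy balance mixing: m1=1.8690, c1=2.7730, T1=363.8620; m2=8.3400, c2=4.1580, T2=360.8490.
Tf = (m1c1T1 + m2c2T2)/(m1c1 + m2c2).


num = 14399.2216
den = 39.8605
Tf = 361.2408 K

361.2408 K


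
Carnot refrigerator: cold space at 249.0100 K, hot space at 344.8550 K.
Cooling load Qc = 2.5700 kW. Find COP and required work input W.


COP = 249.0100 / 95.8450 = 2.5980
W = 2.5700 / 2.5980 = 0.9892 kW

COP = 2.5980, W = 0.9892 kW


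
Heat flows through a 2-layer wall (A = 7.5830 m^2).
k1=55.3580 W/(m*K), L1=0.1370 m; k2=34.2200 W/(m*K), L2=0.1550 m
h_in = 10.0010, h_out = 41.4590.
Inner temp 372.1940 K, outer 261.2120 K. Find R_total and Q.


R_conv_in = 1/(10.0010*7.5830) = 0.0132
R_1 = 0.1370/(55.3580*7.5830) = 0.0003
R_2 = 0.1550/(34.2200*7.5830) = 0.0006
R_conv_out = 1/(41.4590*7.5830) = 0.0032
R_total = 0.0173 K/W
Q = 110.9820 / 0.0173 = 6418.6364 W

R_total = 0.0173 K/W, Q = 6418.6364 W


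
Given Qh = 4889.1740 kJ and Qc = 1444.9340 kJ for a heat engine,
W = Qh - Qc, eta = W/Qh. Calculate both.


W = 4889.1740 - 1444.9340 = 3444.2400 kJ
eta = 3444.2400 / 4889.1740 = 0.7045 = 70.4463%

W = 3444.2400 kJ, eta = 70.4463%


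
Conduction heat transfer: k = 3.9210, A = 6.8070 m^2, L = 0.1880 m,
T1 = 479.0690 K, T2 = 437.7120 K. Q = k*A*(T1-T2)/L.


dT = 41.3570 K
Q = 3.9210 * 6.8070 * 41.3570 / 0.1880 = 5871.4284 W

5871.4284 W


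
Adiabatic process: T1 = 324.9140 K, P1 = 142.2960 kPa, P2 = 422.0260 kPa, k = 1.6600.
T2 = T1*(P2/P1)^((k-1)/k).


(k-1)/k = 0.3976
(P2/P1)^exp = 1.5407
T2 = 324.9140 * 1.5407 = 500.5983 K

500.5983 K


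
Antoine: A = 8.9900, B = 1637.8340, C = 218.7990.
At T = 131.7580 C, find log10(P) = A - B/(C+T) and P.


C+T = 350.5570
B/(C+T) = 4.6721
log10(P) = 8.9900 - 4.6721 = 4.3179
P = 10^4.3179 = 20792.6376 mmHg

20792.6376 mmHg


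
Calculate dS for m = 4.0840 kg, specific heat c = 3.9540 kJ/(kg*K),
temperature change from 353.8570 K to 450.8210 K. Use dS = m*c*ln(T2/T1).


T2/T1 = 1.2740
ln(T2/T1) = 0.2422
dS = 4.0840 * 3.9540 * 0.2422 = 3.9107 kJ/K

3.9107 kJ/K


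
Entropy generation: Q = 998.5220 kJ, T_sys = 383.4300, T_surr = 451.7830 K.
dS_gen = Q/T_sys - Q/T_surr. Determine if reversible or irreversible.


dS_sys = 998.5220/383.4300 = 2.6042 kJ/K
dS_surr = -998.5220/451.7830 = -2.2102 kJ/K
dS_gen = 2.6042 - 2.2102 = 0.3940 kJ/K (irreversible)

dS_gen = 0.3940 kJ/K, irreversible


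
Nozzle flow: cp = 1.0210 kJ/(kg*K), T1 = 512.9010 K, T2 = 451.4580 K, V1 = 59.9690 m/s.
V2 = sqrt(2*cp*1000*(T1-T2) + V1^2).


dT = 61.4430 K
2*cp*1000*dT = 125466.6060
V1^2 = 3596.2810
V2 = sqrt(129062.8870) = 359.2532 m/s

359.2532 m/s


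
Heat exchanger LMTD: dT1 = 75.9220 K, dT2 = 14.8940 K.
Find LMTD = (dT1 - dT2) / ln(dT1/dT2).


dT1/dT2 = 5.0975
ln(dT1/dT2) = 1.6287
LMTD = 61.0280 / 1.6287 = 37.4693 K

37.4693 K


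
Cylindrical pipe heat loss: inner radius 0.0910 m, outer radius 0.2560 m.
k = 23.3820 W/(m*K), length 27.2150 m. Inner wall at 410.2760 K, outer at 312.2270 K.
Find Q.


dT = 98.0490 K
ln(ro/ri) = 1.0343
Q = 2*pi*23.3820*27.2150*98.0490 / 1.0343 = 379017.2491 W

379017.2491 W


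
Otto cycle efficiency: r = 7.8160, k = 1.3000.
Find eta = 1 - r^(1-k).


r^(k-1) = 1.8531
eta = 1 - 1/1.8531 = 0.4604 = 46.0359%

46.0359%


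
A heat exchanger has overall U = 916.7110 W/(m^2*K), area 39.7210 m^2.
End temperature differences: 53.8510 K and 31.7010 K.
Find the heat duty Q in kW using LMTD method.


LMTD = 41.8025 K
Q = 916.7110 * 39.7210 * 41.8025 = 1522140.5771 W = 1522.1406 kW

1522.1406 kW


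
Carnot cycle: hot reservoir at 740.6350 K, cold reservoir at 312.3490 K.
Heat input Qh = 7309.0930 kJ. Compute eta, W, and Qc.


eta = 1 - 312.3490/740.6350 = 0.5783
W = 0.5783 * 7309.0930 = 4226.6193 kJ
Qc = 7309.0930 - 4226.6193 = 3082.4737 kJ

eta = 57.8269%, W = 4226.6193 kJ, Qc = 3082.4737 kJ


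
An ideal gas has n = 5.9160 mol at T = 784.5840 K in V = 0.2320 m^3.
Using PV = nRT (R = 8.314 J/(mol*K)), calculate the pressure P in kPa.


P = nRT/V = 5.9160 * 8.314 * 784.5840 / 0.2320
= 38590.2536 / 0.2320 = 166337.3001 Pa = 166.3373 kPa

166.3373 kPa


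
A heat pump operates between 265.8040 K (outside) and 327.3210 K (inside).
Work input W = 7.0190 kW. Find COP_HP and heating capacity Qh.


COP = 327.3210 / 61.5170 = 5.3208
Qh = 5.3208 * 7.0190 = 37.3468 kW

COP = 5.3208, Qh = 37.3468 kW


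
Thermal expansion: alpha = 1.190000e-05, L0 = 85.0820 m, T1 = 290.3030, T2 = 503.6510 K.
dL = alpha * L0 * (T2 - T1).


dT = 213.3480 K
dL = 1.190000e-05 * 85.0820 * 213.3480 = 0.216010 m
L_final = 85.298010 m

dL = 0.216010 m


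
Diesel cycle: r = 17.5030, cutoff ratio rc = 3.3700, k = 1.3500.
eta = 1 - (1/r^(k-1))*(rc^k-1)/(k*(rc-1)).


r^(k-1) = 2.7233
rc^k = 5.1559
eta = 0.5230 = 52.3033%

52.3033%


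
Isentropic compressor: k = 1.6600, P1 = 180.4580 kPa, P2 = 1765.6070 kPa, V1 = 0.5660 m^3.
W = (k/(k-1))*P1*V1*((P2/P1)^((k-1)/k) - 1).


(k-1)/k = 0.3976
(P2/P1)^exp = 2.4764
W = 2.5152 * 180.4580 * 0.5660 * (2.4764 - 1) = 379.2801 kJ

379.2801 kJ


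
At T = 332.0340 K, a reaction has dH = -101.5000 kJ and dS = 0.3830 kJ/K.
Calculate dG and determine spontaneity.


T*dS = 332.0340 * 0.3830 = 127.1690 kJ
dG = -101.5000 - 127.1690 = -228.6690 kJ (spontaneous)

dG = -228.6690 kJ, spontaneous


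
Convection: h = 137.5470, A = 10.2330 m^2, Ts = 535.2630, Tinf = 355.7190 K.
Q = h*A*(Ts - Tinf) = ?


dT = 179.5440 K
Q = 137.5470 * 10.2330 * 179.5440 = 252711.4928 W

252711.4928 W


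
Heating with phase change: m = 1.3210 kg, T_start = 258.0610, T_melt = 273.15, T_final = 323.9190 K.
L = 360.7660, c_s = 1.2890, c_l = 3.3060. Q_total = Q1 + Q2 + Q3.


Q1 (sensible, solid) = 1.3210 * 1.2890 * 15.0890 = 25.6931 kJ
Q2 (latent) = 1.3210 * 360.7660 = 476.5719 kJ
Q3 (sensible, liquid) = 1.3210 * 3.3060 * 50.7690 = 221.7197 kJ
Q_total = 723.9847 kJ

723.9847 kJ


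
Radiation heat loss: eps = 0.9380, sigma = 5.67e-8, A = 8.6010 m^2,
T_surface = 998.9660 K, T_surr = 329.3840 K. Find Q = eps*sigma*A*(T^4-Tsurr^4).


T^4 = 9.9587e+11
Tsurr^4 = 1.1771e+10
Q = 0.9380 * 5.67e-8 * 8.6010 * 9.8410e+11 = 450167.2088 W

450167.2088 W


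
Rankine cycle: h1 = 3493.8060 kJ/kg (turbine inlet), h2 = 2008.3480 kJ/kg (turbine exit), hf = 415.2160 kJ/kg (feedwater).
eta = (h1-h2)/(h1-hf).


W = 1485.4580 kJ/kg
Q_in = 3078.5900 kJ/kg
eta = 0.4825 = 48.2512%

eta = 48.2512%


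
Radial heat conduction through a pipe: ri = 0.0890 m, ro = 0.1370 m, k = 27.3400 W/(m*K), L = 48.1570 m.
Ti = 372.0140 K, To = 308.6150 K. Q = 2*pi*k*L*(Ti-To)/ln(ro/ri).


dT = 63.3990 K
ln(ro/ri) = 0.4313
Q = 2*pi*27.3400*48.1570*63.3990 / 0.4313 = 1215894.4868 W

1215894.4868 W


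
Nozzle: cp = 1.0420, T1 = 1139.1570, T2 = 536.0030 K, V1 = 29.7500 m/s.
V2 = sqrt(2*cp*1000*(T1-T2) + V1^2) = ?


dT = 603.1540 K
2*cp*1000*dT = 1256972.9360
V1^2 = 885.0625
V2 = sqrt(1257857.9985) = 1121.5427 m/s

1121.5427 m/s


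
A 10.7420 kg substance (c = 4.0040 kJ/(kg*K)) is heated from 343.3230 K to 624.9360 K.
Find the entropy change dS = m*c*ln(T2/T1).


T2/T1 = 1.8203
ln(T2/T1) = 0.5990
dS = 10.7420 * 4.0040 * 0.5990 = 25.7626 kJ/K

25.7626 kJ/K


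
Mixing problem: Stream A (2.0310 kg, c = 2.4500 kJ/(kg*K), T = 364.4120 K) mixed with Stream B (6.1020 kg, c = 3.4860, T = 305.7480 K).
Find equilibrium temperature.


num = 8317.0365
den = 26.2475
Tf = 316.8694 K

316.8694 K


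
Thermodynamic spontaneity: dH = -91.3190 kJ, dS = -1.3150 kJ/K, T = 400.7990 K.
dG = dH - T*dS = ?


T*dS = 400.7990 * -1.3150 = -527.0507 kJ
dG = -91.3190 + 527.0507 = 435.7317 kJ (non-spontaneous)

dG = 435.7317 kJ, non-spontaneous


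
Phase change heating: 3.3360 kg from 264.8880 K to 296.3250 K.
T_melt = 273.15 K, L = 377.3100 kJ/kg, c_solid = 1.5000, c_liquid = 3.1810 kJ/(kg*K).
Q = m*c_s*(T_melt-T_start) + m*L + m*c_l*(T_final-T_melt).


Q1 (sensible, solid) = 3.3360 * 1.5000 * 8.2620 = 41.3430 kJ
Q2 (latent) = 3.3360 * 377.3100 = 1258.7062 kJ
Q3 (sensible, liquid) = 3.3360 * 3.1810 * 23.1750 = 245.9288 kJ
Q_total = 1545.9780 kJ

1545.9780 kJ


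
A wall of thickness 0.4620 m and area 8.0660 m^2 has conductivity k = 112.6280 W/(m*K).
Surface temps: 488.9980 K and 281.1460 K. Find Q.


dT = 207.8520 K
Q = 112.6280 * 8.0660 * 207.8520 / 0.4620 = 408711.4664 W

408711.4664 W


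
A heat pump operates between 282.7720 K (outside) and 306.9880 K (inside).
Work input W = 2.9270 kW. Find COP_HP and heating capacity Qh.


COP = 306.9880 / 24.2160 = 12.6771
Qh = 12.6771 * 2.9270 = 37.1058 kW

COP = 12.6771, Qh = 37.1058 kW


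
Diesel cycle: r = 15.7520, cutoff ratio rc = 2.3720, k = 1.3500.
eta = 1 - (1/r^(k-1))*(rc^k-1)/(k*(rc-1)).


r^(k-1) = 2.6246
rc^k = 3.2093
eta = 0.5455 = 54.5545%

54.5545%


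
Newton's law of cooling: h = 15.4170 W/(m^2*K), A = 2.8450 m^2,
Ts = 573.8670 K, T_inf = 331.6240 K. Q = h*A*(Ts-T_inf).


dT = 242.2430 K
Q = 15.4170 * 2.8450 * 242.2430 = 10625.1086 W

10625.1086 W


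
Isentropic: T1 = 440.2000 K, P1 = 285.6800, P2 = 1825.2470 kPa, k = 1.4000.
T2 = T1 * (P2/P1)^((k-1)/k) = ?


(k-1)/k = 0.2857
(P2/P1)^exp = 1.6987
T2 = 440.2000 * 1.6987 = 747.7842 K

747.7842 K


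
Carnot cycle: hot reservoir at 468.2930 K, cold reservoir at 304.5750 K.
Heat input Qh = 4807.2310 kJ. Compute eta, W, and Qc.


eta = 1 - 304.5750/468.2930 = 0.3496
W = 0.3496 * 4807.2310 = 1680.6364 kJ
Qc = 4807.2310 - 1680.6364 = 3126.5946 kJ

eta = 34.9606%, W = 1680.6364 kJ, Qc = 3126.5946 kJ


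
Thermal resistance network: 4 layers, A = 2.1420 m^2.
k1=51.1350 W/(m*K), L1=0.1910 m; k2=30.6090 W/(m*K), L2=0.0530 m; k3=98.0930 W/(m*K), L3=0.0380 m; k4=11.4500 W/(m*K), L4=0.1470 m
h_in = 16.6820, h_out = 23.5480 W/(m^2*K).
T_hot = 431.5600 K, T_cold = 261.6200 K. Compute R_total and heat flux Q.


R_conv_in = 1/(16.6820*2.1420) = 0.0280
R_1 = 0.1910/(51.1350*2.1420) = 0.0017
R_2 = 0.0530/(30.6090*2.1420) = 0.0008
R_3 = 0.0380/(98.0930*2.1420) = 0.0002
R_4 = 0.1470/(11.4500*2.1420) = 0.0060
R_conv_out = 1/(23.5480*2.1420) = 0.0198
R_total = 0.0565 K/W
Q = 169.9400 / 0.0565 = 3005.7797 W

R_total = 0.0565 K/W, Q = 3005.7797 W


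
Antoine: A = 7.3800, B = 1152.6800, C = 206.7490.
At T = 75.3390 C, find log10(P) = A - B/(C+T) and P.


C+T = 282.0880
B/(C+T) = 4.0862
log10(P) = 7.3800 - 4.0862 = 3.2938
P = 10^3.2938 = 1966.7874 mmHg

1966.7874 mmHg


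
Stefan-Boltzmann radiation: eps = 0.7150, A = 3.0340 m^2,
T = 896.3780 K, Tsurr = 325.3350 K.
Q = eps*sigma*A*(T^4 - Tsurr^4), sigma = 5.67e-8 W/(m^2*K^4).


T^4 = 6.4560e+11
Tsurr^4 = 1.1203e+10
Q = 0.7150 * 5.67e-8 * 3.0340 * 6.3440e+11 = 78031.0141 W

78031.0141 W


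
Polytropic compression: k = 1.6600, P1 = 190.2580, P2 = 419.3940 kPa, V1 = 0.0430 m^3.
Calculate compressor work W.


(k-1)/k = 0.3976
(P2/P1)^exp = 1.3693
W = 2.5152 * 190.2580 * 0.0430 * (1.3693 - 1) = 7.5981 kJ

7.5981 kJ


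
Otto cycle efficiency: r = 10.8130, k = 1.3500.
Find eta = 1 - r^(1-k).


r^(k-1) = 2.3008
eta = 1 - 1/2.3008 = 0.5654 = 56.5371%

56.5371%


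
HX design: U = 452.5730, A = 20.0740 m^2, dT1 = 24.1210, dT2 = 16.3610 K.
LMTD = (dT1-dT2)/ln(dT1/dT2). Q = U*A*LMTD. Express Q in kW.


LMTD = 19.9906 K
Q = 452.5730 * 20.0740 * 19.9906 = 181613.6420 W = 181.6136 kW

181.6136 kW


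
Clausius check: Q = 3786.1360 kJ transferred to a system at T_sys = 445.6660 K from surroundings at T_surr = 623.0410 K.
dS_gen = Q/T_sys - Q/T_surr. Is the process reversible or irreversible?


dS_sys = 3786.1360/445.6660 = 8.4955 kJ/K
dS_surr = -3786.1360/623.0410 = -6.0769 kJ/K
dS_gen = 8.4955 - 6.0769 = 2.4186 kJ/K (irreversible)

dS_gen = 2.4186 kJ/K, irreversible


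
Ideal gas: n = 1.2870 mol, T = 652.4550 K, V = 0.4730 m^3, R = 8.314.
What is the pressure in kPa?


P = nRT/V = 1.2870 * 8.314 * 652.4550 / 0.4730
= 6981.3455 / 0.4730 = 14759.7156 Pa = 14.7597 kPa

14.7597 kPa


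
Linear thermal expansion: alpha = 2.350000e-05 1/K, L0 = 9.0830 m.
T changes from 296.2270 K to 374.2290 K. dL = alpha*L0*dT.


dT = 78.0020 K
dL = 2.350000e-05 * 9.0830 * 78.0020 = 0.016650 m
L_final = 9.099650 m

dL = 0.016650 m


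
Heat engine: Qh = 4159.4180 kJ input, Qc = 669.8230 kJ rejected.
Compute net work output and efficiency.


W = 4159.4180 - 669.8230 = 3489.5950 kJ
eta = 3489.5950 / 4159.4180 = 0.8390 = 83.8962%

W = 3489.5950 kJ, eta = 83.8962%


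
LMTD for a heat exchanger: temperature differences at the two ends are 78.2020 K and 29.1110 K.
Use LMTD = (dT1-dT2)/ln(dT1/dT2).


dT1/dT2 = 2.6863
ln(dT1/dT2) = 0.9882
LMTD = 49.0910 / 0.9882 = 49.6782 K

49.6782 K


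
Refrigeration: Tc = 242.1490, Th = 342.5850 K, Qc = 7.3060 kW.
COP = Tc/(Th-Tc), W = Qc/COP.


COP = 242.1490 / 100.4360 = 2.4110
W = 7.3060 / 2.4110 = 3.0303 kW

COP = 2.4110, W = 3.0303 kW


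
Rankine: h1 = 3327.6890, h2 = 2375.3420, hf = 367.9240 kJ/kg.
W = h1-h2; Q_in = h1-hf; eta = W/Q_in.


W = 952.3470 kJ/kg
Q_in = 2959.7650 kJ/kg
eta = 0.3218 = 32.1764%

eta = 32.1764%


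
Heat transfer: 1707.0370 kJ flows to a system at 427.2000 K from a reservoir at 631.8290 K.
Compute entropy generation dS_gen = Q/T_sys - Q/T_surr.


dS_sys = 1707.0370/427.2000 = 3.9959 kJ/K
dS_surr = -1707.0370/631.8290 = -2.7017 kJ/K
dS_gen = 3.9959 - 2.7017 = 1.2941 kJ/K (irreversible)

dS_gen = 1.2941 kJ/K, irreversible


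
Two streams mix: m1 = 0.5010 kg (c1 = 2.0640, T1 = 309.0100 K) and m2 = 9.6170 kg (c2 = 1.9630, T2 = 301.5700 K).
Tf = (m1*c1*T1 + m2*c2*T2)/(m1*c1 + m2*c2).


num = 6012.6261
den = 19.9122
Tf = 301.9564 K

301.9564 K


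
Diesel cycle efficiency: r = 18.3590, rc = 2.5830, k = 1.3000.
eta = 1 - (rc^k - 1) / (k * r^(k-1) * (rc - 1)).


r^(k-1) = 2.3942
rc^k = 3.4337
eta = 0.5060 = 50.6045%

50.6045%


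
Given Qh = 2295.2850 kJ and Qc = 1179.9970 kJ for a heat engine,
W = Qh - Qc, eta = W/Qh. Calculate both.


W = 2295.2850 - 1179.9970 = 1115.2880 kJ
eta = 1115.2880 / 2295.2850 = 0.4859 = 48.5904%

W = 1115.2880 kJ, eta = 48.5904%


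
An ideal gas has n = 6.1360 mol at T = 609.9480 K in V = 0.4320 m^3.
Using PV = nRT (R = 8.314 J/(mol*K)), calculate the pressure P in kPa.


P = nRT/V = 6.1360 * 8.314 * 609.9480 / 0.4320
= 31116.3167 / 0.4320 = 72028.5108 Pa = 72.0285 kPa

72.0285 kPa


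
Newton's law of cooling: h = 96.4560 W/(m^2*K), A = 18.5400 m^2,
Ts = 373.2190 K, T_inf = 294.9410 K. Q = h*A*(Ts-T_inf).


dT = 78.2780 K
Q = 96.4560 * 18.5400 * 78.2780 = 139984.0965 W

139984.0965 W


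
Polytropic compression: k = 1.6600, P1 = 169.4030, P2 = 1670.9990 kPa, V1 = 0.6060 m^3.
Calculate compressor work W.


(k-1)/k = 0.3976
(P2/P1)^exp = 2.4844
W = 2.5152 * 169.4030 * 0.6060 * (2.4844 - 1) = 383.2812 kJ

383.2812 kJ


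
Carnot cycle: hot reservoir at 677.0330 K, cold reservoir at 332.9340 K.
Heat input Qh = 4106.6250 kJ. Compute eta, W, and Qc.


eta = 1 - 332.9340/677.0330 = 0.5082
W = 0.5082 * 4106.6250 = 2087.1738 kJ
Qc = 4106.6250 - 2087.1738 = 2019.4512 kJ

eta = 50.8246%, W = 2087.1738 kJ, Qc = 2019.4512 kJ


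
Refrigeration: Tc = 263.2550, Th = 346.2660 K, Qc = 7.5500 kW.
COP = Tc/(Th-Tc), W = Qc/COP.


COP = 263.2550 / 83.0110 = 3.1713
W = 7.5500 / 3.1713 = 2.3807 kW

COP = 3.1713, W = 2.3807 kW


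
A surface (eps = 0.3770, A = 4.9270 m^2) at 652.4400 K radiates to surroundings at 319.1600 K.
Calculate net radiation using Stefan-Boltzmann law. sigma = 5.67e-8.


T^4 = 1.8120e+11
Tsurr^4 = 1.0376e+10
Q = 0.3770 * 5.67e-8 * 4.9270 * 1.7083e+11 = 17991.1944 W

17991.1944 W


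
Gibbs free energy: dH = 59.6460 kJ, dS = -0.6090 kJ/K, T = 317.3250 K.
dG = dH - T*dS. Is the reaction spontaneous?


T*dS = 317.3250 * -0.6090 = -193.2509 kJ
dG = 59.6460 + 193.2509 = 252.8969 kJ (non-spontaneous)

dG = 252.8969 kJ, non-spontaneous


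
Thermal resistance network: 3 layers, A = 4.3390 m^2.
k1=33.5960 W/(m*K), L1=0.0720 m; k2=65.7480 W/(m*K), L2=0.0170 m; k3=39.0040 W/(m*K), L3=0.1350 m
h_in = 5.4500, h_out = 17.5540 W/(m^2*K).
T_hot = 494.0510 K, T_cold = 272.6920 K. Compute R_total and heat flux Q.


R_conv_in = 1/(5.4500*4.3390) = 0.0423
R_1 = 0.0720/(33.5960*4.3390) = 0.0005
R_2 = 0.0170/(65.7480*4.3390) = 5.9590e-05
R_3 = 0.1350/(39.0040*4.3390) = 0.0008
R_conv_out = 1/(17.5540*4.3390) = 0.0131
R_total = 0.0568 K/W
Q = 221.3590 / 0.0568 = 3899.3652 W

R_total = 0.0568 K/W, Q = 3899.3652 W


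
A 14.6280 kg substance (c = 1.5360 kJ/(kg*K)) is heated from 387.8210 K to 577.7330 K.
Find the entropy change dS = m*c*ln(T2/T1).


T2/T1 = 1.4897
ln(T2/T1) = 0.3986
dS = 14.6280 * 1.5360 * 0.3986 = 8.9553 kJ/K

8.9553 kJ/K


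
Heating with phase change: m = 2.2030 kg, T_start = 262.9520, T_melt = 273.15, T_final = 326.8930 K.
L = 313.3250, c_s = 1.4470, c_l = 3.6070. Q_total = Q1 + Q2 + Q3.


Q1 (sensible, solid) = 2.2030 * 1.4470 * 10.1980 = 32.5086 kJ
Q2 (latent) = 2.2030 * 313.3250 = 690.2550 kJ
Q3 (sensible, liquid) = 2.2030 * 3.6070 * 53.7430 = 427.0538 kJ
Q_total = 1149.8173 kJ

1149.8173 kJ


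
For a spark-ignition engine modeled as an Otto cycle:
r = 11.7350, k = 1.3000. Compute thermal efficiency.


r^(k-1) = 2.0934
eta = 1 - 1/2.0934 = 0.5223 = 52.2300%

52.2300%


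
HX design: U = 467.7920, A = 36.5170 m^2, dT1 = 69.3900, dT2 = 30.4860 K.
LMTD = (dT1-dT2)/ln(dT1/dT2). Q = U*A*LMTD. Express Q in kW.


LMTD = 47.3011 K
Q = 467.7920 * 36.5170 * 47.3011 = 808014.8180 W = 808.0148 kW

808.0148 kW


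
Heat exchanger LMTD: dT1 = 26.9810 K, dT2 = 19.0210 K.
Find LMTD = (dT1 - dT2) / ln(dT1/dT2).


dT1/dT2 = 1.4185
ln(dT1/dT2) = 0.3496
LMTD = 7.9600 / 0.3496 = 22.7696 K

22.7696 K


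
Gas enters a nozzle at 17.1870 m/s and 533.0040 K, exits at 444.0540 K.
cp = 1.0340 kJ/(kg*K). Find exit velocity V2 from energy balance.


dT = 88.9500 K
2*cp*1000*dT = 183948.6000
V1^2 = 295.3930
V2 = sqrt(184243.9930) = 429.2365 m/s

429.2365 m/s


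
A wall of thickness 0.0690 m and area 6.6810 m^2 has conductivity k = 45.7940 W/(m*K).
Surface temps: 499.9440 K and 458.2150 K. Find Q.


dT = 41.7290 K
Q = 45.7940 * 6.6810 * 41.7290 / 0.0690 = 185028.6321 W

185028.6321 W


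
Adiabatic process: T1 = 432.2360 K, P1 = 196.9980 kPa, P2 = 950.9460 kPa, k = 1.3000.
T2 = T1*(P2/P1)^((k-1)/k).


(k-1)/k = 0.2308
(P2/P1)^exp = 1.4381
T2 = 432.2360 * 1.4381 = 621.5792 K

621.5792 K


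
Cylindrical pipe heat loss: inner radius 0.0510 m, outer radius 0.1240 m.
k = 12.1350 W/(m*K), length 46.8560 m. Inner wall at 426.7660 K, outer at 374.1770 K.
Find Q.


dT = 52.5890 K
ln(ro/ri) = 0.8885
Q = 2*pi*12.1350*46.8560*52.5890 / 0.8885 = 211467.6216 W

211467.6216 W


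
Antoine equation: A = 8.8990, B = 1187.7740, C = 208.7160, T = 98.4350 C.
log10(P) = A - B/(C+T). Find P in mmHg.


C+T = 307.1510
B/(C+T) = 3.8671
log10(P) = 8.8990 - 3.8671 = 5.0319
P = 10^5.0319 = 107629.5091 mmHg

107629.5091 mmHg


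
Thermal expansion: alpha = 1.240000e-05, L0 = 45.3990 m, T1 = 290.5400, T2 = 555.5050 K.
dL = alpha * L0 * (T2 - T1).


dT = 264.9650 K
dL = 1.240000e-05 * 45.3990 * 264.9650 = 0.149161 m
L_final = 45.548161 m

dL = 0.149161 m


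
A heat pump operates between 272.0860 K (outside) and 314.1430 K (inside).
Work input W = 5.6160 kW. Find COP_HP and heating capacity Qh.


COP = 314.1430 / 42.0570 = 7.4695
Qh = 7.4695 * 5.6160 = 41.9485 kW

COP = 7.4695, Qh = 41.9485 kW


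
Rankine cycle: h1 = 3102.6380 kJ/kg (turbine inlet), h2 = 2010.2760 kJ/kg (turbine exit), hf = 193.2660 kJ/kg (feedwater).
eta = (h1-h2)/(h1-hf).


W = 1092.3620 kJ/kg
Q_in = 2909.3720 kJ/kg
eta = 0.3755 = 37.5463%

eta = 37.5463%


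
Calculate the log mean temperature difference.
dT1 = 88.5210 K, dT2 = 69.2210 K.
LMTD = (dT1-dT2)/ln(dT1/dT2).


dT1/dT2 = 1.2788
ln(dT1/dT2) = 0.2459
LMTD = 19.3000 / 0.2459 = 78.4759 K

78.4759 K


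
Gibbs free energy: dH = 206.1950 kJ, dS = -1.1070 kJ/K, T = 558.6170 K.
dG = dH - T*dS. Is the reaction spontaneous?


T*dS = 558.6170 * -1.1070 = -618.3890 kJ
dG = 206.1950 + 618.3890 = 824.5840 kJ (non-spontaneous)

dG = 824.5840 kJ, non-spontaneous


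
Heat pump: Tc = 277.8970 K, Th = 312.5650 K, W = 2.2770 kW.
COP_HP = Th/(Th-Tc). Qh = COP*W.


COP = 312.5650 / 34.6680 = 9.0160
Qh = 9.0160 * 2.2770 = 20.5293 kW

COP = 9.0160, Qh = 20.5293 kW


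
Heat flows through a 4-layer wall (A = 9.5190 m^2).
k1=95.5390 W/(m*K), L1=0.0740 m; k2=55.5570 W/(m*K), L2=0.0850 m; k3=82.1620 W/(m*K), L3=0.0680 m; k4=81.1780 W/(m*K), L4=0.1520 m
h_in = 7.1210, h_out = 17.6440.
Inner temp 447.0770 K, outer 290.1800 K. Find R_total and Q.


R_conv_in = 1/(7.1210*9.5190) = 0.0148
R_1 = 0.0740/(95.5390*9.5190) = 8.1369e-05
R_2 = 0.0850/(55.5570*9.5190) = 0.0002
R_3 = 0.0680/(82.1620*9.5190) = 8.6945e-05
R_4 = 0.1520/(81.1780*9.5190) = 0.0002
R_conv_out = 1/(17.6440*9.5190) = 0.0060
R_total = 0.0212 K/W
Q = 156.8970 / 0.0212 = 7389.5244 W

R_total = 0.0212 K/W, Q = 7389.5244 W


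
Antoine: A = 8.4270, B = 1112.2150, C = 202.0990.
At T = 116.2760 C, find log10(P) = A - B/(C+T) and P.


C+T = 318.3750
B/(C+T) = 3.4934
log10(P) = 8.4270 - 3.4934 = 4.9336
P = 10^4.9336 = 85819.9274 mmHg

85819.9274 mmHg


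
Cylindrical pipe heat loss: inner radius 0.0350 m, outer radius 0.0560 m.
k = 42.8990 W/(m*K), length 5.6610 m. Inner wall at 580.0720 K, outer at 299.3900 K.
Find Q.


dT = 280.6820 K
ln(ro/ri) = 0.4700
Q = 2*pi*42.8990*5.6610*280.6820 / 0.4700 = 911241.6104 W

911241.6104 W


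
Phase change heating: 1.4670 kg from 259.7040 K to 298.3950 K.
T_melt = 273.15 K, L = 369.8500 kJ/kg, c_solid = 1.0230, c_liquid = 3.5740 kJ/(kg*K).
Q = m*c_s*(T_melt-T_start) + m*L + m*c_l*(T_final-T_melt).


Q1 (sensible, solid) = 1.4670 * 1.0230 * 13.4460 = 20.1790 kJ
Q2 (latent) = 1.4670 * 369.8500 = 542.5700 kJ
Q3 (sensible, liquid) = 1.4670 * 3.5740 * 25.2450 = 132.3610 kJ
Q_total = 695.1099 kJ

695.1099 kJ


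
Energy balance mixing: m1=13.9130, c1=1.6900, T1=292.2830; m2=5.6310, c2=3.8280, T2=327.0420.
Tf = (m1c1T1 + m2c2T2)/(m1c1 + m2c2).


num = 13921.9848
den = 45.0684
Tf = 308.9076 K

308.9076 K


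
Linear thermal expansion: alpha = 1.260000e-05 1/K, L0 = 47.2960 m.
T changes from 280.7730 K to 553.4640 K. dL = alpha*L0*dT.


dT = 272.6910 K
dL = 1.260000e-05 * 47.2960 * 272.6910 = 0.162505 m
L_final = 47.458505 m

dL = 0.162505 m


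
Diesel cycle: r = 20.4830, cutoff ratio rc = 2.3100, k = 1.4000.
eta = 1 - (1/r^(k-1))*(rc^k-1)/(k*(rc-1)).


r^(k-1) = 3.3462
rc^k = 3.2289
eta = 0.6368 = 63.6807%

63.6807%


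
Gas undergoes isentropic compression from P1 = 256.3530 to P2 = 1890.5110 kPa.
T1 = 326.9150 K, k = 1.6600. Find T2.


(k-1)/k = 0.3976
(P2/P1)^exp = 2.2131
T2 = 326.9150 * 2.2131 = 723.5028 K

723.5028 K


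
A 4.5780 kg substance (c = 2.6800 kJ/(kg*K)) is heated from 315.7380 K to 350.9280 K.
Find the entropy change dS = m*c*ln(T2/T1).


T2/T1 = 1.1115
ln(T2/T1) = 0.1057
dS = 4.5780 * 2.6800 * 0.1057 = 1.2964 kJ/K

1.2964 kJ/K


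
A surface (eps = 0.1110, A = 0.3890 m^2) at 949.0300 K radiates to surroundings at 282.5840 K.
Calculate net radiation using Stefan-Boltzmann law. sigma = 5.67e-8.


T^4 = 8.1118e+11
Tsurr^4 = 6.3766e+09
Q = 0.1110 * 5.67e-8 * 0.3890 * 8.0481e+11 = 1970.3709 W

1970.3709 W


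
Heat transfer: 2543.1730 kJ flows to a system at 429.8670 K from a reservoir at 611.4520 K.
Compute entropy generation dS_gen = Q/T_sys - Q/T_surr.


dS_sys = 2543.1730/429.8670 = 5.9162 kJ/K
dS_surr = -2543.1730/611.4520 = -4.1592 kJ/K
dS_gen = 5.9162 - 4.1592 = 1.7569 kJ/K (irreversible)

dS_gen = 1.7569 kJ/K, irreversible


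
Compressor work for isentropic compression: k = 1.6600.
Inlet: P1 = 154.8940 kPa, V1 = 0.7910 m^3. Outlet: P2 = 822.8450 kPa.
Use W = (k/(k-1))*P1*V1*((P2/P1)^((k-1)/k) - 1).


(k-1)/k = 0.3976
(P2/P1)^exp = 1.9425
W = 2.5152 * 154.8940 * 0.7910 * (1.9425 - 1) = 290.4466 kJ

290.4466 kJ


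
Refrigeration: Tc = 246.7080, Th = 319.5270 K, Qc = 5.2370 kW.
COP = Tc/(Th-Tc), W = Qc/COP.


COP = 246.7080 / 72.8190 = 3.3880
W = 5.2370 / 3.3880 = 1.5458 kW

COP = 3.3880, W = 1.5458 kW


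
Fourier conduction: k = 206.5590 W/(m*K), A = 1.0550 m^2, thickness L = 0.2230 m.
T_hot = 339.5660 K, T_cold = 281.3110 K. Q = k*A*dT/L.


dT = 58.2550 K
Q = 206.5590 * 1.0550 * 58.2550 / 0.2230 = 56927.8688 W

56927.8688 W


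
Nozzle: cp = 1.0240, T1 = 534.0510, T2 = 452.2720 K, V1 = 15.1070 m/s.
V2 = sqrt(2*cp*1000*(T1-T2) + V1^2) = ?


dT = 81.7790 K
2*cp*1000*dT = 167483.3920
V1^2 = 228.2214
V2 = sqrt(167711.6134) = 409.5261 m/s

409.5261 m/s


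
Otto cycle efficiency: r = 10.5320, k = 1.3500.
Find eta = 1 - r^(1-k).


r^(k-1) = 2.2797
eta = 1 - 1/2.2797 = 0.5613 = 56.1347%

56.1347%


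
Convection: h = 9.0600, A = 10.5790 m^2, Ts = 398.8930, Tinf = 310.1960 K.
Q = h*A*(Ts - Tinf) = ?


dT = 88.6970 K
Q = 9.0600 * 10.5790 * 88.6970 = 8501.2296 W

8501.2296 W


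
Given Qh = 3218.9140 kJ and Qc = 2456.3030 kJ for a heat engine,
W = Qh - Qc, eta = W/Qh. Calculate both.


W = 3218.9140 - 2456.3030 = 762.6110 kJ
eta = 762.6110 / 3218.9140 = 0.2369 = 23.6916%

W = 762.6110 kJ, eta = 23.6916%


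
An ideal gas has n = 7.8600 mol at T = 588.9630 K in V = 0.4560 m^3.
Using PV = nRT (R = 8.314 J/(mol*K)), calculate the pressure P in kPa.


P = nRT/V = 7.8600 * 8.314 * 588.9630 / 0.4560
= 38487.5777 / 0.4560 = 84402.5826 Pa = 84.4026 kPa

84.4026 kPa


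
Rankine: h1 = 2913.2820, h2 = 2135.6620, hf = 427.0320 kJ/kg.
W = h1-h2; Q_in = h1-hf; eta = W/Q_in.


W = 777.6200 kJ/kg
Q_in = 2486.2500 kJ/kg
eta = 0.3128 = 31.2768%

eta = 31.2768%


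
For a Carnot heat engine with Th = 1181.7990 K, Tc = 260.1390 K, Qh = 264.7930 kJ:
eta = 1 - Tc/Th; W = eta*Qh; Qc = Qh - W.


eta = 1 - 260.1390/1181.7990 = 0.7799
W = 0.7799 * 264.7930 = 206.5065 kJ
Qc = 264.7930 - 206.5065 = 58.2865 kJ

eta = 77.9879%, W = 206.5065 kJ, Qc = 58.2865 kJ


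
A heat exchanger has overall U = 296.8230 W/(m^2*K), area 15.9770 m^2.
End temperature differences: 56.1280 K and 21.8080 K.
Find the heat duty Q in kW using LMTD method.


LMTD = 36.3037 K
Q = 296.8230 * 15.9770 * 36.3037 = 172164.5758 W = 172.1646 kW

172.1646 kW


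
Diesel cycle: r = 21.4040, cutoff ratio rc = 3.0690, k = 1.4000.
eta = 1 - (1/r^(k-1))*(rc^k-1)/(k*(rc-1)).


r^(k-1) = 3.4056
rc^k = 4.8061
eta = 0.6142 = 61.4169%

61.4169%


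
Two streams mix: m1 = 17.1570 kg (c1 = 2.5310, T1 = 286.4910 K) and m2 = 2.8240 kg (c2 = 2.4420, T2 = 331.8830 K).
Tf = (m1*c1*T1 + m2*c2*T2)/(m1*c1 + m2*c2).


num = 14729.4245
den = 50.3206
Tf = 292.7118 K

292.7118 K
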